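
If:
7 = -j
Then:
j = -7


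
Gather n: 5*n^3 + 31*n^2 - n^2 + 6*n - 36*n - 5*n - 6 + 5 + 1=5*n^3 + 30*n^2 - 35*n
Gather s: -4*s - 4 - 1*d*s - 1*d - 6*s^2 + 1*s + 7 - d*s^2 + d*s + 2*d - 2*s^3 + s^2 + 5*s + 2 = d - 2*s^3 + s^2*(-d - 5) + 2*s + 5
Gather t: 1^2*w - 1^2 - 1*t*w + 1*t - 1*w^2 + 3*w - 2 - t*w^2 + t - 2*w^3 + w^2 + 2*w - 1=t*(-w^2 - w + 2) - 2*w^3 + 6*w - 4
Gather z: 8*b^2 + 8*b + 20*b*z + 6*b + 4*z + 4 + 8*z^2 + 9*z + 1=8*b^2 + 14*b + 8*z^2 + z*(20*b + 13) + 5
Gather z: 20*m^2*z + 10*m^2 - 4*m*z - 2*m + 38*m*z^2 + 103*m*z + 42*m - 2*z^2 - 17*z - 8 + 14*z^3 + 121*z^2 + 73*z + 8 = 10*m^2 + 40*m + 14*z^3 + z^2*(38*m + 119) + z*(20*m^2 + 99*m + 56)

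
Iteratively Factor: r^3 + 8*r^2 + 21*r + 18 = (r + 3)*(r^2 + 5*r + 6) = (r + 3)^2*(r + 2)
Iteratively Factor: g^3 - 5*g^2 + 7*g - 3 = (g - 3)*(g^2 - 2*g + 1) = (g - 3)*(g - 1)*(g - 1)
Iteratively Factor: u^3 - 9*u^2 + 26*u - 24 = (u - 2)*(u^2 - 7*u + 12) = (u - 3)*(u - 2)*(u - 4)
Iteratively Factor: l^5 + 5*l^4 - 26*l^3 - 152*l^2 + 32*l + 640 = (l - 2)*(l^4 + 7*l^3 - 12*l^2 - 176*l - 320) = (l - 2)*(l + 4)*(l^3 + 3*l^2 - 24*l - 80) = (l - 5)*(l - 2)*(l + 4)*(l^2 + 8*l + 16) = (l - 5)*(l - 2)*(l + 4)^2*(l + 4)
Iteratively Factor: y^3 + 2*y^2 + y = (y)*(y^2 + 2*y + 1) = y*(y + 1)*(y + 1)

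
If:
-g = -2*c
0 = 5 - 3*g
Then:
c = 5/6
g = 5/3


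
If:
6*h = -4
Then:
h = -2/3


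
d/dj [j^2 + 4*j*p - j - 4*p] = 2*j + 4*p - 1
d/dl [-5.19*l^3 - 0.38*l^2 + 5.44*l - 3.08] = -15.57*l^2 - 0.76*l + 5.44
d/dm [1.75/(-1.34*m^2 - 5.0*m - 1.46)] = (4.69*m + 8.75)/(1.34*m^2 + 5.0*m + 1.46)^2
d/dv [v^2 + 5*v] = 2*v + 5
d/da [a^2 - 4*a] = 2*a - 4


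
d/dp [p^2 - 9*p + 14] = 2*p - 9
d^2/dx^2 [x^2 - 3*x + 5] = 2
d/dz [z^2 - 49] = 2*z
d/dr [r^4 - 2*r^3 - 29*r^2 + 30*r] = 4*r^3 - 6*r^2 - 58*r + 30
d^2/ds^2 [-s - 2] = 0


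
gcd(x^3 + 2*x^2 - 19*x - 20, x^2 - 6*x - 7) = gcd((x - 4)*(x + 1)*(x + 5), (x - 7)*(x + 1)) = x + 1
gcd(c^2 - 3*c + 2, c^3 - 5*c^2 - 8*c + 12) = c - 1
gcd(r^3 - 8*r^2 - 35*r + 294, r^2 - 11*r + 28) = r - 7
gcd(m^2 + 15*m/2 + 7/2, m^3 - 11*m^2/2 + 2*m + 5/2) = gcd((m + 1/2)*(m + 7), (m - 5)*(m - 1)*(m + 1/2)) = m + 1/2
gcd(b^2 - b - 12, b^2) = 1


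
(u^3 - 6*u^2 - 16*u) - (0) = u^3 - 6*u^2 - 16*u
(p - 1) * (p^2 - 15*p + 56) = p^3 - 16*p^2 + 71*p - 56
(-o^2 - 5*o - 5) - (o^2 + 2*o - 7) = -2*o^2 - 7*o + 2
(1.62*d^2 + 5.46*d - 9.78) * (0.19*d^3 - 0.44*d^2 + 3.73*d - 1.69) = 0.3078*d^5 + 0.3246*d^4 + 1.782*d^3 + 21.9312*d^2 - 45.7068*d + 16.5282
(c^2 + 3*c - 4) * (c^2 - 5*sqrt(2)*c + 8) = c^4 - 5*sqrt(2)*c^3 + 3*c^3 - 15*sqrt(2)*c^2 + 4*c^2 + 24*c + 20*sqrt(2)*c - 32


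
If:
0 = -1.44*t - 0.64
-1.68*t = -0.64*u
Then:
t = -0.44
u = -1.17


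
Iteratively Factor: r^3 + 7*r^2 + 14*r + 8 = (r + 4)*(r^2 + 3*r + 2) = (r + 1)*(r + 4)*(r + 2)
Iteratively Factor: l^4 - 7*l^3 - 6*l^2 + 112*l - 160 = (l - 2)*(l^3 - 5*l^2 - 16*l + 80) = (l - 5)*(l - 2)*(l^2 - 16) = (l - 5)*(l - 4)*(l - 2)*(l + 4)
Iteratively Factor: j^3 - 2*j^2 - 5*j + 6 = (j - 3)*(j^2 + j - 2) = (j - 3)*(j + 2)*(j - 1)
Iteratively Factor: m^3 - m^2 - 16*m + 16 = (m + 4)*(m^2 - 5*m + 4) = (m - 4)*(m + 4)*(m - 1)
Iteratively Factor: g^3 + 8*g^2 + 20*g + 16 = (g + 4)*(g^2 + 4*g + 4) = (g + 2)*(g + 4)*(g + 2)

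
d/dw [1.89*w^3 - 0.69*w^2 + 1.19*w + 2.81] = 5.67*w^2 - 1.38*w + 1.19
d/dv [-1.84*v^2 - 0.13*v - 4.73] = -3.68*v - 0.13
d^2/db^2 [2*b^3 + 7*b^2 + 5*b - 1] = 12*b + 14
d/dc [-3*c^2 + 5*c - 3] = 5 - 6*c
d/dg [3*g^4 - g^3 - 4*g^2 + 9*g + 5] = 12*g^3 - 3*g^2 - 8*g + 9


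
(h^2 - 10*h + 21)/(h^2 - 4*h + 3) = (h - 7)/(h - 1)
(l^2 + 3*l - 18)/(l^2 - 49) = (l^2 + 3*l - 18)/(l^2 - 49)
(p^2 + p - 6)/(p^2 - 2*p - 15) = (p - 2)/(p - 5)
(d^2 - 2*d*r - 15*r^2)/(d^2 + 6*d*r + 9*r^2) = (d - 5*r)/(d + 3*r)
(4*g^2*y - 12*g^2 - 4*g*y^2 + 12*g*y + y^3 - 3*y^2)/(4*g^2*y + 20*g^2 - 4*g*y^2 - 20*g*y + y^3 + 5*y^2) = (y - 3)/(y + 5)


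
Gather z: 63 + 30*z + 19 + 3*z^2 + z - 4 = 3*z^2 + 31*z + 78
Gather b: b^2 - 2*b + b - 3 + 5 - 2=b^2 - b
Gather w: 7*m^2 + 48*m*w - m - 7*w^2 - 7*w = 7*m^2 - m - 7*w^2 + w*(48*m - 7)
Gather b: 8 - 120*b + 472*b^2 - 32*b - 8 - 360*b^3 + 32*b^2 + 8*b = -360*b^3 + 504*b^2 - 144*b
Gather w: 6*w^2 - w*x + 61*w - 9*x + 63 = 6*w^2 + w*(61 - x) - 9*x + 63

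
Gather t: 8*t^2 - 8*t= 8*t^2 - 8*t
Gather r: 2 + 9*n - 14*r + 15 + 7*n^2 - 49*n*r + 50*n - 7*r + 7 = 7*n^2 + 59*n + r*(-49*n - 21) + 24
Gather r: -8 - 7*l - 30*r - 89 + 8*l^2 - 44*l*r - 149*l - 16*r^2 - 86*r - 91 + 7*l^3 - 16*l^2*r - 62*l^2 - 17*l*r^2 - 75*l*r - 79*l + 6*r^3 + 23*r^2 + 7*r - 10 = 7*l^3 - 54*l^2 - 235*l + 6*r^3 + r^2*(7 - 17*l) + r*(-16*l^2 - 119*l - 109) - 198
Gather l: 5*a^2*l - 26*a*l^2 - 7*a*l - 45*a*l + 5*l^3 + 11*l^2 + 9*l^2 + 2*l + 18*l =5*l^3 + l^2*(20 - 26*a) + l*(5*a^2 - 52*a + 20)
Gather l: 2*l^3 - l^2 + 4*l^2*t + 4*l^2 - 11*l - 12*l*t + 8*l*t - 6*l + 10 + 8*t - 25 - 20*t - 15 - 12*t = 2*l^3 + l^2*(4*t + 3) + l*(-4*t - 17) - 24*t - 30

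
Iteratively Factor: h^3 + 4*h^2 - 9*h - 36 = (h - 3)*(h^2 + 7*h + 12) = (h - 3)*(h + 4)*(h + 3)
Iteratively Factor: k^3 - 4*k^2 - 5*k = (k - 5)*(k^2 + k) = (k - 5)*(k + 1)*(k)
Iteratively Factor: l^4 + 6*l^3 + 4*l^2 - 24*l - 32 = (l + 4)*(l^3 + 2*l^2 - 4*l - 8) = (l - 2)*(l + 4)*(l^2 + 4*l + 4) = (l - 2)*(l + 2)*(l + 4)*(l + 2)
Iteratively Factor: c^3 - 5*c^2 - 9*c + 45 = (c - 3)*(c^2 - 2*c - 15) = (c - 5)*(c - 3)*(c + 3)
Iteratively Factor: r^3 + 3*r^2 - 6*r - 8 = (r + 4)*(r^2 - r - 2) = (r + 1)*(r + 4)*(r - 2)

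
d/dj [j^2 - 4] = 2*j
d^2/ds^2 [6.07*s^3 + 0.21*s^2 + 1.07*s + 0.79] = 36.42*s + 0.42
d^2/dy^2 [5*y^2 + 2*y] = 10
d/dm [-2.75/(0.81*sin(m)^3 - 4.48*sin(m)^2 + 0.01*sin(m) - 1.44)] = (6.6825*sin(m)^2 - 24.64*sin(m) + 0.0275)*cos(m)/(0.81*sin(m)^3 - 4.48*sin(m)^2 + 0.01*sin(m) - 1.44)^2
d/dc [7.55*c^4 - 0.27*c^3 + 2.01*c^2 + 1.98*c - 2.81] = 30.2*c^3 - 0.81*c^2 + 4.02*c + 1.98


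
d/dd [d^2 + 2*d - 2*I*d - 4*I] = 2*d + 2 - 2*I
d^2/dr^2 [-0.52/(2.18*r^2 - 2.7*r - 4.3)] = (-4.942496*r^2 + 6.12144*r + 0.52*(4.36*r - 2.7)*(8.72*r - 5.4) + 9.74896)/(-2.18*r^2 + 2.7*r + 4.3)^3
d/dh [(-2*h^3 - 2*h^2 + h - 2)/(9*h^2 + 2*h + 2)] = (-18*h^4 - 8*h^3 - 25*h^2 + 28*h + 6)/(81*h^4 + 36*h^3 + 40*h^2 + 8*h + 4)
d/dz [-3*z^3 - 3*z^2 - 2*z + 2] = -9*z^2 - 6*z - 2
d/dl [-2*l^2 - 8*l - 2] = -4*l - 8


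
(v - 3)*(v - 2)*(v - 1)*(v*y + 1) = v^4*y - 6*v^3*y + v^3 + 11*v^2*y - 6*v^2 - 6*v*y + 11*v - 6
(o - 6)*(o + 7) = o^2 + o - 42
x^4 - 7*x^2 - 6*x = x*(x - 3)*(x + 1)*(x + 2)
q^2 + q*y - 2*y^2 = (q - y)*(q + 2*y)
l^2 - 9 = (l - 3)*(l + 3)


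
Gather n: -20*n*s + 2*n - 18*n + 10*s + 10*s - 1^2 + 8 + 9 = n*(-20*s - 16) + 20*s + 16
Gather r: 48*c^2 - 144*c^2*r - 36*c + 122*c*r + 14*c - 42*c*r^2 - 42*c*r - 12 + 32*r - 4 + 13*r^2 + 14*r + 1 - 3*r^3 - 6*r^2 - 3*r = 48*c^2 - 22*c - 3*r^3 + r^2*(7 - 42*c) + r*(-144*c^2 + 80*c + 43) - 15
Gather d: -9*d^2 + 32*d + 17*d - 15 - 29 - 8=-9*d^2 + 49*d - 52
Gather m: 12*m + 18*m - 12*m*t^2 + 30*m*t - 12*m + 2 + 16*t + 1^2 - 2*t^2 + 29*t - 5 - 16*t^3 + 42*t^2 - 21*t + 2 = m*(-12*t^2 + 30*t + 18) - 16*t^3 + 40*t^2 + 24*t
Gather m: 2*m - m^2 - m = -m^2 + m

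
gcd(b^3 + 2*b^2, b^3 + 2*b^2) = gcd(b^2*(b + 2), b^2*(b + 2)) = b^3 + 2*b^2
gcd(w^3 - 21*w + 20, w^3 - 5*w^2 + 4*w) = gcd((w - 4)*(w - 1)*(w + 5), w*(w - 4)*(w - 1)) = w^2 - 5*w + 4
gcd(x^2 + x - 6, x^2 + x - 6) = x^2 + x - 6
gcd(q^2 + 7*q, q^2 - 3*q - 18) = 1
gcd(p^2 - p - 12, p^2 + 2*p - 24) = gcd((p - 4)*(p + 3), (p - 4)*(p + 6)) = p - 4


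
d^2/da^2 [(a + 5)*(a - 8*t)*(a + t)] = 6*a - 14*t + 10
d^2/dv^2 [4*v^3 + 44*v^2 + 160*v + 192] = 24*v + 88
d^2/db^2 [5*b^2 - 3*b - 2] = 10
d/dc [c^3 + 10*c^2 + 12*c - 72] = 3*c^2 + 20*c + 12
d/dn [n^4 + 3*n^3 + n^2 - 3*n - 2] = 4*n^3 + 9*n^2 + 2*n - 3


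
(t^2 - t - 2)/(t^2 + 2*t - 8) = (t + 1)/(t + 4)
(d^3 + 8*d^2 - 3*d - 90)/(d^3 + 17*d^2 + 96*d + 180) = (d - 3)/(d + 6)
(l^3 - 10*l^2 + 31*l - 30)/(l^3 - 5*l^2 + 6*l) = (l - 5)/l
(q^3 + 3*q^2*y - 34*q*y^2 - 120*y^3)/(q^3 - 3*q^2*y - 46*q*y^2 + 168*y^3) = (-q^2 - 9*q*y - 20*y^2)/(-q^2 - 3*q*y + 28*y^2)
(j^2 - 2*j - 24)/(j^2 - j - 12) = (-j^2 + 2*j + 24)/(-j^2 + j + 12)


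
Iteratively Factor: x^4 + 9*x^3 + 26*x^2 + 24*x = (x + 2)*(x^3 + 7*x^2 + 12*x) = (x + 2)*(x + 4)*(x^2 + 3*x) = x*(x + 2)*(x + 4)*(x + 3)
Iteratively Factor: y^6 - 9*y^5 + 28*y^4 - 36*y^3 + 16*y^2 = (y)*(y^5 - 9*y^4 + 28*y^3 - 36*y^2 + 16*y) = y^2*(y^4 - 9*y^3 + 28*y^2 - 36*y + 16) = y^2*(y - 2)*(y^3 - 7*y^2 + 14*y - 8) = y^2*(y - 4)*(y - 2)*(y^2 - 3*y + 2) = y^2*(y - 4)*(y - 2)^2*(y - 1)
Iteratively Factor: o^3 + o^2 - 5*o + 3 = (o - 1)*(o^2 + 2*o - 3) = (o - 1)^2*(o + 3)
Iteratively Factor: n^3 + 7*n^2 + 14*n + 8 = (n + 1)*(n^2 + 6*n + 8) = (n + 1)*(n + 2)*(n + 4)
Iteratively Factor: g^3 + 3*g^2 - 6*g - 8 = (g - 2)*(g^2 + 5*g + 4) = (g - 2)*(g + 4)*(g + 1)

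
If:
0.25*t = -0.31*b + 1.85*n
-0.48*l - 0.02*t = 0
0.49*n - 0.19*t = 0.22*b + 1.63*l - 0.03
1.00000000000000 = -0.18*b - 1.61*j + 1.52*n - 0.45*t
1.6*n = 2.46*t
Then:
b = 0.21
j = -0.62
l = -0.00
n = 0.04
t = 0.02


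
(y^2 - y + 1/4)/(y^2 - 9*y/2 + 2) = (y - 1/2)/(y - 4)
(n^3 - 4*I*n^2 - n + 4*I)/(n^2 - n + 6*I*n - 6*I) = (n^2 + n*(1 - 4*I) - 4*I)/(n + 6*I)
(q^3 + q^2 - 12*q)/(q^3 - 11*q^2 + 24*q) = (q + 4)/(q - 8)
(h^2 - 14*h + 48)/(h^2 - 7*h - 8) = (h - 6)/(h + 1)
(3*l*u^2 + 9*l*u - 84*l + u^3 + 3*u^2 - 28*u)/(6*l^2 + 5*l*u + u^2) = (u^2 + 3*u - 28)/(2*l + u)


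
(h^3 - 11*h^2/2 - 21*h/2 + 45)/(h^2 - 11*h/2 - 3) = (2*h^2 + h - 15)/(2*h + 1)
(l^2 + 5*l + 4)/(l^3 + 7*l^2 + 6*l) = (l + 4)/(l*(l + 6))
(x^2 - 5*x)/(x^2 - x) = (x - 5)/(x - 1)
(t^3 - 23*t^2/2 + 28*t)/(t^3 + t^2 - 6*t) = (t^2 - 23*t/2 + 28)/(t^2 + t - 6)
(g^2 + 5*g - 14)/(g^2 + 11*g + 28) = (g - 2)/(g + 4)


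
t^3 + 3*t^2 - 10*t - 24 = (t - 3)*(t + 2)*(t + 4)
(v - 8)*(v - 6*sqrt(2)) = v^2 - 6*sqrt(2)*v - 8*v + 48*sqrt(2)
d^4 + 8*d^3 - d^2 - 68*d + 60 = (d - 2)*(d - 1)*(d + 5)*(d + 6)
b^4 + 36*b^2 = b^2*(b - 6*I)*(b + 6*I)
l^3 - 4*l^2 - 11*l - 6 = (l - 6)*(l + 1)^2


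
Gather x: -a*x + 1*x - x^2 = -x^2 + x*(1 - a)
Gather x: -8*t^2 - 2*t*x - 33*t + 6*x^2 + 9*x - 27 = -8*t^2 - 33*t + 6*x^2 + x*(9 - 2*t) - 27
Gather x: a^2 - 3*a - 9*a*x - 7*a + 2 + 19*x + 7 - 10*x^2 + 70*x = a^2 - 10*a - 10*x^2 + x*(89 - 9*a) + 9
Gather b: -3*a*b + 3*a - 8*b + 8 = 3*a + b*(-3*a - 8) + 8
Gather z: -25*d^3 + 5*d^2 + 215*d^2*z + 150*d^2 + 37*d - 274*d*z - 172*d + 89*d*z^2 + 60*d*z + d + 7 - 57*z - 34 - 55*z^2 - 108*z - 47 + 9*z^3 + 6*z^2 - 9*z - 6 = -25*d^3 + 155*d^2 - 134*d + 9*z^3 + z^2*(89*d - 49) + z*(215*d^2 - 214*d - 174) - 80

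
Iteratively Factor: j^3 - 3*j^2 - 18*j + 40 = (j - 5)*(j^2 + 2*j - 8) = (j - 5)*(j - 2)*(j + 4)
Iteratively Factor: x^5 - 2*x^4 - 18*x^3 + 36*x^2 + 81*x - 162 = (x - 3)*(x^4 + x^3 - 15*x^2 - 9*x + 54) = (x - 3)^2*(x^3 + 4*x^2 - 3*x - 18) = (x - 3)^2*(x + 3)*(x^2 + x - 6) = (x - 3)^2*(x + 3)^2*(x - 2)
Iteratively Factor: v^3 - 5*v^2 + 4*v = (v - 1)*(v^2 - 4*v) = (v - 4)*(v - 1)*(v)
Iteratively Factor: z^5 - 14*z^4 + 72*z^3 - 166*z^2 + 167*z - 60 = (z - 3)*(z^4 - 11*z^3 + 39*z^2 - 49*z + 20) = (z - 5)*(z - 3)*(z^3 - 6*z^2 + 9*z - 4) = (z - 5)*(z - 3)*(z - 1)*(z^2 - 5*z + 4) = (z - 5)*(z - 4)*(z - 3)*(z - 1)*(z - 1)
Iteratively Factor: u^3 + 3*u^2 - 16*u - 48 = (u - 4)*(u^2 + 7*u + 12) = (u - 4)*(u + 3)*(u + 4)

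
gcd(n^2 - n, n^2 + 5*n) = n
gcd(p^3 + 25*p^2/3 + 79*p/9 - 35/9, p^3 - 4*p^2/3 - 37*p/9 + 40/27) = p^2 + 4*p/3 - 5/9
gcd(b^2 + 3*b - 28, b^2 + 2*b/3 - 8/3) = 1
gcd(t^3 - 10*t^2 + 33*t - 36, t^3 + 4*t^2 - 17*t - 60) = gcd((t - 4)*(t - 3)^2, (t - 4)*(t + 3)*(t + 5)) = t - 4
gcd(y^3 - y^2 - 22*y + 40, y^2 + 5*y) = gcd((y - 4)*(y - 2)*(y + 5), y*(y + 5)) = y + 5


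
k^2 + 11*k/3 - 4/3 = (k - 1/3)*(k + 4)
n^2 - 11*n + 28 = (n - 7)*(n - 4)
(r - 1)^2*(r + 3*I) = r^3 - 2*r^2 + 3*I*r^2 + r - 6*I*r + 3*I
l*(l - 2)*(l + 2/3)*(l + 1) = l^4 - l^3/3 - 8*l^2/3 - 4*l/3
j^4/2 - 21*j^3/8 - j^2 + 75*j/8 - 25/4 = (j/2 + 1)*(j - 5)*(j - 5/4)*(j - 1)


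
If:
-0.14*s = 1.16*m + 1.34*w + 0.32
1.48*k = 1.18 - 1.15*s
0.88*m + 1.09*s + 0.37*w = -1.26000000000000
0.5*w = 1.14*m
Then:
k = 1.65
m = -0.04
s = -1.09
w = -0.09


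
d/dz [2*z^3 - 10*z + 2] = 6*z^2 - 10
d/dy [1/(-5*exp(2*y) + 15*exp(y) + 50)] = (2*exp(y) - 3)*exp(y)/(5*(-exp(2*y) + 3*exp(y) + 10)^2)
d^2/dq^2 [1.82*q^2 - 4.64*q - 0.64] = 3.64000000000000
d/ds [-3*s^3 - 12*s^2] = 3*s*(-3*s - 8)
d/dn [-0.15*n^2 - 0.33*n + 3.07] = -0.3*n - 0.33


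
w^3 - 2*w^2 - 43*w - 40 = (w - 8)*(w + 1)*(w + 5)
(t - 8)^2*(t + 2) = t^3 - 14*t^2 + 32*t + 128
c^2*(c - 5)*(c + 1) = c^4 - 4*c^3 - 5*c^2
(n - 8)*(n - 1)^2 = n^3 - 10*n^2 + 17*n - 8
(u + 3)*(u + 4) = u^2 + 7*u + 12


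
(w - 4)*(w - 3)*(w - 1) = w^3 - 8*w^2 + 19*w - 12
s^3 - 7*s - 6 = (s - 3)*(s + 1)*(s + 2)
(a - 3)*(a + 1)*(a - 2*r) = a^3 - 2*a^2*r - 2*a^2 + 4*a*r - 3*a + 6*r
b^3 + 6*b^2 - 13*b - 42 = (b - 3)*(b + 2)*(b + 7)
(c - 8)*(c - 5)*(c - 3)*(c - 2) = c^4 - 18*c^3 + 111*c^2 - 278*c + 240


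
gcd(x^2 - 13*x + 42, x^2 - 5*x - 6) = x - 6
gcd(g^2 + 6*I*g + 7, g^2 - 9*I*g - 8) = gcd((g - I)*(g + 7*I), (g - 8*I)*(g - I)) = g - I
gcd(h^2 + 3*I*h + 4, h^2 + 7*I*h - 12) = h + 4*I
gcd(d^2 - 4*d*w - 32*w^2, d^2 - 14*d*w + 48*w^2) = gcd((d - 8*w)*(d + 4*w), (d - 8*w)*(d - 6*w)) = -d + 8*w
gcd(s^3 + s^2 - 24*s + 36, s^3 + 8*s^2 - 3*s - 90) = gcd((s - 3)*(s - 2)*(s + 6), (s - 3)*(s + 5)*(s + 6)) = s^2 + 3*s - 18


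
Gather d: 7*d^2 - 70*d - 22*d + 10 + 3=7*d^2 - 92*d + 13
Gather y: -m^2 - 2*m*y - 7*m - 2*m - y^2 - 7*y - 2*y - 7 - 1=-m^2 - 9*m - y^2 + y*(-2*m - 9) - 8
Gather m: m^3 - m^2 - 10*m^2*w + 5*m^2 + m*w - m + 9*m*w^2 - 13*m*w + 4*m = m^3 + m^2*(4 - 10*w) + m*(9*w^2 - 12*w + 3)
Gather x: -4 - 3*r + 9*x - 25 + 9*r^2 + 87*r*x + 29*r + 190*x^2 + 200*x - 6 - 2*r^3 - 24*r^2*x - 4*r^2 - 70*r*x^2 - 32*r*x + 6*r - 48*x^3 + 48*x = -2*r^3 + 5*r^2 + 32*r - 48*x^3 + x^2*(190 - 70*r) + x*(-24*r^2 + 55*r + 257) - 35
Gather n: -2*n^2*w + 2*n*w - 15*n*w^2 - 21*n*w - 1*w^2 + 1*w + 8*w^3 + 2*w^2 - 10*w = -2*n^2*w + n*(-15*w^2 - 19*w) + 8*w^3 + w^2 - 9*w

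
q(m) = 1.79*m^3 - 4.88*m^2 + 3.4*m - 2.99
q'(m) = 5.37*m^2 - 9.76*m + 3.4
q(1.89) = -1.91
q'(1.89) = 4.14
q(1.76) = -2.36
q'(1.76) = 2.86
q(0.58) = -2.31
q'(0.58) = -0.45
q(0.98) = -2.66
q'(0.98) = -1.01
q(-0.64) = -7.63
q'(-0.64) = 11.85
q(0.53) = -2.29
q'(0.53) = -0.26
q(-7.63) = -1108.14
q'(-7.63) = 390.49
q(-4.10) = -222.33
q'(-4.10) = 133.69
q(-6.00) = -585.71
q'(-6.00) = 255.28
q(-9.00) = -1733.78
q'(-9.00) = 526.21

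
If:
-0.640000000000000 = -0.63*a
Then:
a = 1.02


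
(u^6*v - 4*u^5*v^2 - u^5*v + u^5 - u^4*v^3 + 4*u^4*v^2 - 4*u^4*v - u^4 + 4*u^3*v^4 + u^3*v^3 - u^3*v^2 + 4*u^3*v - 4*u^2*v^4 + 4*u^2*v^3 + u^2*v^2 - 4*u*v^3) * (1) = u^6*v - 4*u^5*v^2 - u^5*v + u^5 - u^4*v^3 + 4*u^4*v^2 - 4*u^4*v - u^4 + 4*u^3*v^4 + u^3*v^3 - u^3*v^2 + 4*u^3*v - 4*u^2*v^4 + 4*u^2*v^3 + u^2*v^2 - 4*u*v^3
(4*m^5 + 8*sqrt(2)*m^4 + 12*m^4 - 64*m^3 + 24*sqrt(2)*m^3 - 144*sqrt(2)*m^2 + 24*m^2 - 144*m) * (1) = 4*m^5 + 8*sqrt(2)*m^4 + 12*m^4 - 64*m^3 + 24*sqrt(2)*m^3 - 144*sqrt(2)*m^2 + 24*m^2 - 144*m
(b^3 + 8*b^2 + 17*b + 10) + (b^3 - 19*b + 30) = 2*b^3 + 8*b^2 - 2*b + 40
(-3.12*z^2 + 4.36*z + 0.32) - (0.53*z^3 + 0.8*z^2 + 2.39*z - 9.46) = -0.53*z^3 - 3.92*z^2 + 1.97*z + 9.78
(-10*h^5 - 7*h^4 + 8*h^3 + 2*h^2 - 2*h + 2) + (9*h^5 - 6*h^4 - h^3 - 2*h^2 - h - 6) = -h^5 - 13*h^4 + 7*h^3 - 3*h - 4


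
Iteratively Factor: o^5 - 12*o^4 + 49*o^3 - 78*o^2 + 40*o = (o)*(o^4 - 12*o^3 + 49*o^2 - 78*o + 40) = o*(o - 4)*(o^3 - 8*o^2 + 17*o - 10) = o*(o - 4)*(o - 1)*(o^2 - 7*o + 10) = o*(o - 5)*(o - 4)*(o - 1)*(o - 2)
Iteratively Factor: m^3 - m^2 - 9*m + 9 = (m - 3)*(m^2 + 2*m - 3) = (m - 3)*(m + 3)*(m - 1)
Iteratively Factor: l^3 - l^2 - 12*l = (l)*(l^2 - l - 12) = l*(l + 3)*(l - 4)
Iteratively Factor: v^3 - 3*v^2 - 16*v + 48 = (v - 3)*(v^2 - 16) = (v - 3)*(v + 4)*(v - 4)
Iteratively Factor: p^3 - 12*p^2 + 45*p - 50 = (p - 5)*(p^2 - 7*p + 10) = (p - 5)*(p - 2)*(p - 5)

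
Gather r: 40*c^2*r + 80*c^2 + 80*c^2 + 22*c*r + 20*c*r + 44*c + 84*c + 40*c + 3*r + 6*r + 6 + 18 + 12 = 160*c^2 + 168*c + r*(40*c^2 + 42*c + 9) + 36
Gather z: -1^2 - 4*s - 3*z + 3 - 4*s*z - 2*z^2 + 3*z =-4*s*z - 4*s - 2*z^2 + 2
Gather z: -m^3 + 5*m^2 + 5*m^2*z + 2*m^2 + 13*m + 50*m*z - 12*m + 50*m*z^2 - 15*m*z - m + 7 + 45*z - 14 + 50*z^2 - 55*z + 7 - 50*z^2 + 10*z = -m^3 + 7*m^2 + 50*m*z^2 + z*(5*m^2 + 35*m)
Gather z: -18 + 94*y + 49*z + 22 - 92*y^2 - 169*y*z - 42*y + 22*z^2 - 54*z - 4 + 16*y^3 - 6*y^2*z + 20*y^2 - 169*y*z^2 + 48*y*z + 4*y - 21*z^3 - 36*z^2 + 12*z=16*y^3 - 72*y^2 + 56*y - 21*z^3 + z^2*(-169*y - 14) + z*(-6*y^2 - 121*y + 7)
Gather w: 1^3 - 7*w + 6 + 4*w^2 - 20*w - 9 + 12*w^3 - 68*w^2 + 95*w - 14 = 12*w^3 - 64*w^2 + 68*w - 16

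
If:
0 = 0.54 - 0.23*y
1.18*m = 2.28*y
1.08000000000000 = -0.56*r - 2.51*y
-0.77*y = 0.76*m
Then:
No Solution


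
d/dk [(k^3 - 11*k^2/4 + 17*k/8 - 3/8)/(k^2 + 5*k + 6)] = (8*k^4 + 80*k^3 + 17*k^2 - 258*k + 117)/(8*(k^4 + 10*k^3 + 37*k^2 + 60*k + 36))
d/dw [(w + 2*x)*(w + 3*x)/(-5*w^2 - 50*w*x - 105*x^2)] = -x/(w^2 + 14*w*x + 49*x^2)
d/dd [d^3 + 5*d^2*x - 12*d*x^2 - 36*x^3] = 3*d^2 + 10*d*x - 12*x^2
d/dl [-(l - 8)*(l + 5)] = 3 - 2*l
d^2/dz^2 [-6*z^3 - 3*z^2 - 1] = -36*z - 6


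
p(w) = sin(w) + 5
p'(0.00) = 1.00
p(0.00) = 5.00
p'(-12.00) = 0.84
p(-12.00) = 5.54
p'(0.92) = 0.61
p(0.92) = 5.80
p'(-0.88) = 0.64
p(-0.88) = 4.23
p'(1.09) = 0.46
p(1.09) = 5.89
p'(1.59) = -0.02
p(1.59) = 6.00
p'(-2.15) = -0.55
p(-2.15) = 4.16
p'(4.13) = -0.55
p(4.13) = 4.16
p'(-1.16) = 0.40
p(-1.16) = 4.08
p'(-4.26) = -0.44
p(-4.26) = 5.90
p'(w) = cos(w)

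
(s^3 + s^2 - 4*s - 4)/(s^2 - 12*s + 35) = (s^3 + s^2 - 4*s - 4)/(s^2 - 12*s + 35)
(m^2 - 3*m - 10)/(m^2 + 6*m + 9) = (m^2 - 3*m - 10)/(m^2 + 6*m + 9)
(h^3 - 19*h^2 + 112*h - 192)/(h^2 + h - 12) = (h^2 - 16*h + 64)/(h + 4)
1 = 1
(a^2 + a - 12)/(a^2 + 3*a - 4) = (a - 3)/(a - 1)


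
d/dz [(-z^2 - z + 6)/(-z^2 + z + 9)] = (-2*z^2 - 6*z - 15)/(z^4 - 2*z^3 - 17*z^2 + 18*z + 81)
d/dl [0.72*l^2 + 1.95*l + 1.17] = 1.44*l + 1.95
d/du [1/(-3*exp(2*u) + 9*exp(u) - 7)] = (6*exp(u) - 9)*exp(u)/(3*exp(2*u) - 9*exp(u) + 7)^2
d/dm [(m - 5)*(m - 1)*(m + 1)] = 3*m^2 - 10*m - 1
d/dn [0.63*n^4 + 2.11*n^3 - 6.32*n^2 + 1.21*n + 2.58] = 2.52*n^3 + 6.33*n^2 - 12.64*n + 1.21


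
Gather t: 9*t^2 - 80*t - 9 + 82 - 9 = 9*t^2 - 80*t + 64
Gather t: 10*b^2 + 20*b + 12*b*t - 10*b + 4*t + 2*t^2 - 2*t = 10*b^2 + 10*b + 2*t^2 + t*(12*b + 2)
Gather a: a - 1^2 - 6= a - 7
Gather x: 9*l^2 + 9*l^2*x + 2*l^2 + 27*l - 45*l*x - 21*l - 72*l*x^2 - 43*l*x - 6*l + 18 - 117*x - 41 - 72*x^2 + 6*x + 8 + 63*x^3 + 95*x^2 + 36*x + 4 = 11*l^2 + 63*x^3 + x^2*(23 - 72*l) + x*(9*l^2 - 88*l - 75) - 11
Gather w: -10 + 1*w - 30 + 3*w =4*w - 40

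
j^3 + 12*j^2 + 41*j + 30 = (j + 1)*(j + 5)*(j + 6)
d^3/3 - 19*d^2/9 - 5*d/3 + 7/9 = (d/3 + 1/3)*(d - 7)*(d - 1/3)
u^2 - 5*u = u*(u - 5)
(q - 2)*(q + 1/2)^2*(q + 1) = q^4 - 11*q^2/4 - 9*q/4 - 1/2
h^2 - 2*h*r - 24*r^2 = (h - 6*r)*(h + 4*r)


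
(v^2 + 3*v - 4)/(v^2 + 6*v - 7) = (v + 4)/(v + 7)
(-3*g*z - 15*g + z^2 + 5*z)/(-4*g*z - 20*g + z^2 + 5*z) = (-3*g + z)/(-4*g + z)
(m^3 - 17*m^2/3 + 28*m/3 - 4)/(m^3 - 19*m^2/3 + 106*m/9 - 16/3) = 3*(m - 2)/(3*m - 8)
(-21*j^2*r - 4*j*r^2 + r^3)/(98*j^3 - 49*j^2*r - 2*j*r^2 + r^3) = r*(3*j + r)/(-14*j^2 + 5*j*r + r^2)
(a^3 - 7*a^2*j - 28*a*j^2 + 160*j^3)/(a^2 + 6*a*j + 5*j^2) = (a^2 - 12*a*j + 32*j^2)/(a + j)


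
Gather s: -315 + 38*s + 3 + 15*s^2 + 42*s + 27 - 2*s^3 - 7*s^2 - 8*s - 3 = -2*s^3 + 8*s^2 + 72*s - 288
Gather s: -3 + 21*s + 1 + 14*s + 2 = 35*s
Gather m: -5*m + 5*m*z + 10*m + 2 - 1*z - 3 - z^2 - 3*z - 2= m*(5*z + 5) - z^2 - 4*z - 3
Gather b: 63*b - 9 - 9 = 63*b - 18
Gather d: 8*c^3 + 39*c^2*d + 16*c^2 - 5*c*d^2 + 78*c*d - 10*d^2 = 8*c^3 + 16*c^2 + d^2*(-5*c - 10) + d*(39*c^2 + 78*c)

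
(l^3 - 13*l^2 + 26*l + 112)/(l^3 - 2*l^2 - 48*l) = (l^2 - 5*l - 14)/(l*(l + 6))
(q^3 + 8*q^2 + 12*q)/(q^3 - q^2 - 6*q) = (q + 6)/(q - 3)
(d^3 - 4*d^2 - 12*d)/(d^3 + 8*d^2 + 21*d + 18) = d*(d - 6)/(d^2 + 6*d + 9)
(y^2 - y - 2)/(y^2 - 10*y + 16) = (y + 1)/(y - 8)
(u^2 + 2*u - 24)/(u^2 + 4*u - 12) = (u - 4)/(u - 2)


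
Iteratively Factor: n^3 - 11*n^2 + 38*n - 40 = (n - 2)*(n^2 - 9*n + 20) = (n - 5)*(n - 2)*(n - 4)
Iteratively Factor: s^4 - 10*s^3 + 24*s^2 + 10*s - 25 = (s - 5)*(s^3 - 5*s^2 - s + 5) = (s - 5)*(s + 1)*(s^2 - 6*s + 5) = (s - 5)^2*(s + 1)*(s - 1)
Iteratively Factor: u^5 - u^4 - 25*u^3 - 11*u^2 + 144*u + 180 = (u + 3)*(u^4 - 4*u^3 - 13*u^2 + 28*u + 60) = (u - 3)*(u + 3)*(u^3 - u^2 - 16*u - 20) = (u - 3)*(u + 2)*(u + 3)*(u^2 - 3*u - 10) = (u - 5)*(u - 3)*(u + 2)*(u + 3)*(u + 2)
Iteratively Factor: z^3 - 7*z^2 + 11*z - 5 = (z - 5)*(z^2 - 2*z + 1) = (z - 5)*(z - 1)*(z - 1)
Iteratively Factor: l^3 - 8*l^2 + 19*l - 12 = (l - 4)*(l^2 - 4*l + 3) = (l - 4)*(l - 3)*(l - 1)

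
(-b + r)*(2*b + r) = -2*b^2 + b*r + r^2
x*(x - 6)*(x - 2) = x^3 - 8*x^2 + 12*x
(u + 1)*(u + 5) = u^2 + 6*u + 5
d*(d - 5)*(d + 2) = d^3 - 3*d^2 - 10*d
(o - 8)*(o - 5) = o^2 - 13*o + 40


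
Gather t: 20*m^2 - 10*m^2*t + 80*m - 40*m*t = 20*m^2 + 80*m + t*(-10*m^2 - 40*m)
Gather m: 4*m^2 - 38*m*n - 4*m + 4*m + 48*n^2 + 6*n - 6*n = 4*m^2 - 38*m*n + 48*n^2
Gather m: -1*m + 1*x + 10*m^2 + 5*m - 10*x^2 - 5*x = 10*m^2 + 4*m - 10*x^2 - 4*x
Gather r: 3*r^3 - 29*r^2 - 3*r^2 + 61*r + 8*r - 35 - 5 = 3*r^3 - 32*r^2 + 69*r - 40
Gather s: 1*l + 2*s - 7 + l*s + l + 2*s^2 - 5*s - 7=2*l + 2*s^2 + s*(l - 3) - 14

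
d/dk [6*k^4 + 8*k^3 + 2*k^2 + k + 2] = 24*k^3 + 24*k^2 + 4*k + 1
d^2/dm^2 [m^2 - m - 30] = 2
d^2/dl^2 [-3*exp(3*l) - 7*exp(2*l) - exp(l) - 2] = (-27*exp(2*l) - 28*exp(l) - 1)*exp(l)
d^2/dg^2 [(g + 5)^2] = 2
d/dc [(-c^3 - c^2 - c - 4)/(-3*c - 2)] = (6*c^3 + 9*c^2 + 4*c - 10)/(9*c^2 + 12*c + 4)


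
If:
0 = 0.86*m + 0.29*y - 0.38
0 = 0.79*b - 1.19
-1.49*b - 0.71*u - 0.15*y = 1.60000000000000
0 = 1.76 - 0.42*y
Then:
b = 1.51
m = -0.97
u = -6.30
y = 4.19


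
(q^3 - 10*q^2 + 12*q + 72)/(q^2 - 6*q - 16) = (q^2 - 12*q + 36)/(q - 8)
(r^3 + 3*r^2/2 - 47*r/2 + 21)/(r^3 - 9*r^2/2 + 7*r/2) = (r + 6)/r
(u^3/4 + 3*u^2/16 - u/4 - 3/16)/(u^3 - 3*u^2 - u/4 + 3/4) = (u^3 + 3*u^2/4 - u - 3/4)/(4*u^3 - 12*u^2 - u + 3)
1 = 1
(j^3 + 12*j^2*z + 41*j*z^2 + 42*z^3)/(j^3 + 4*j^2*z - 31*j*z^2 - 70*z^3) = (-j - 3*z)/(-j + 5*z)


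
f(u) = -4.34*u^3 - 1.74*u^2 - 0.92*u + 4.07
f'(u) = -13.02*u^2 - 3.48*u - 0.92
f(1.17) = -6.34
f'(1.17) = -22.81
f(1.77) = -27.08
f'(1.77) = -47.87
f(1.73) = -25.20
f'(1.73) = -45.91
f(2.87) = -115.50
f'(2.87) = -118.15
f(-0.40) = 4.44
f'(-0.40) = -1.61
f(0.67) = 1.37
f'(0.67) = -9.10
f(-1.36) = 13.02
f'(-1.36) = -20.27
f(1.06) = -4.03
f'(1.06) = -19.24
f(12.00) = -7757.05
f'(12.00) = -1917.56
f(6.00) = -1001.53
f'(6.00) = -490.52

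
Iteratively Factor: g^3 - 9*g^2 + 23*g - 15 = (g - 1)*(g^2 - 8*g + 15) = (g - 5)*(g - 1)*(g - 3)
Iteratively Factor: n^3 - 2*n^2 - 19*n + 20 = (n - 5)*(n^2 + 3*n - 4) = (n - 5)*(n + 4)*(n - 1)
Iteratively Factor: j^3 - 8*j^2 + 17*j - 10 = (j - 2)*(j^2 - 6*j + 5) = (j - 2)*(j - 1)*(j - 5)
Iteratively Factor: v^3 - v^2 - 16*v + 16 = (v - 1)*(v^2 - 16) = (v - 1)*(v + 4)*(v - 4)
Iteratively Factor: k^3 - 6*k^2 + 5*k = (k)*(k^2 - 6*k + 5) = k*(k - 1)*(k - 5)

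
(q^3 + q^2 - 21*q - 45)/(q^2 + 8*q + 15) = (q^2 - 2*q - 15)/(q + 5)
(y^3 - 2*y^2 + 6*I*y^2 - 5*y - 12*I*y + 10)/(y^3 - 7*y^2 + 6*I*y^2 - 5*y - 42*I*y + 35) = (y - 2)/(y - 7)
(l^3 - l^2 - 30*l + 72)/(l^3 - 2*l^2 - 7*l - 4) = (l^2 + 3*l - 18)/(l^2 + 2*l + 1)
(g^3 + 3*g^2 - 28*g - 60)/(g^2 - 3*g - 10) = g + 6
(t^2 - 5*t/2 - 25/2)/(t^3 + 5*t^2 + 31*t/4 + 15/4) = 2*(t - 5)/(2*t^2 + 5*t + 3)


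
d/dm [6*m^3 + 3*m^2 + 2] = 6*m*(3*m + 1)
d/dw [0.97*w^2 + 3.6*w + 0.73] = 1.94*w + 3.6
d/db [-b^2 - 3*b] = -2*b - 3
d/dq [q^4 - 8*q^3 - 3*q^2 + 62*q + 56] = 4*q^3 - 24*q^2 - 6*q + 62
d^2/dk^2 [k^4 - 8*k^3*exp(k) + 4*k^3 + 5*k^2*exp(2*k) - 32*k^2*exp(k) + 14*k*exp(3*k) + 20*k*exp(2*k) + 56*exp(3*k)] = -8*k^3*exp(k) + 20*k^2*exp(2*k) - 80*k^2*exp(k) + 12*k^2 + 126*k*exp(3*k) + 120*k*exp(2*k) - 176*k*exp(k) + 24*k + 588*exp(3*k) + 90*exp(2*k) - 64*exp(k)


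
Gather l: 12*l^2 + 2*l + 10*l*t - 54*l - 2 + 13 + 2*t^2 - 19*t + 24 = 12*l^2 + l*(10*t - 52) + 2*t^2 - 19*t + 35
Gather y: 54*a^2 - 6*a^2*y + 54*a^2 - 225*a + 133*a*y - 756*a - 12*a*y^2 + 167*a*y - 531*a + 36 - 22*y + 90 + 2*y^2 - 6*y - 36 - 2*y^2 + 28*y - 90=108*a^2 - 12*a*y^2 - 1512*a + y*(-6*a^2 + 300*a)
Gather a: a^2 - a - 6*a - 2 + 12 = a^2 - 7*a + 10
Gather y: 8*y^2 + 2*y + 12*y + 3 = 8*y^2 + 14*y + 3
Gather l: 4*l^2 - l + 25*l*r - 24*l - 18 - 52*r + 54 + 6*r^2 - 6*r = 4*l^2 + l*(25*r - 25) + 6*r^2 - 58*r + 36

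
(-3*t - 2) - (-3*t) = -2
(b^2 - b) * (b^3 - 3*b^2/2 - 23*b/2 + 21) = b^5 - 5*b^4/2 - 10*b^3 + 65*b^2/2 - 21*b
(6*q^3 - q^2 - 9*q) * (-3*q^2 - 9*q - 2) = -18*q^5 - 51*q^4 + 24*q^3 + 83*q^2 + 18*q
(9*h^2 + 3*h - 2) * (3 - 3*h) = -27*h^3 + 18*h^2 + 15*h - 6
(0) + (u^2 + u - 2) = u^2 + u - 2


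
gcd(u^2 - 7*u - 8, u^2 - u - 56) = u - 8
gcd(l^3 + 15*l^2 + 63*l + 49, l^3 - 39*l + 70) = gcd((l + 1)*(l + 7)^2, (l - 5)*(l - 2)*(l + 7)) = l + 7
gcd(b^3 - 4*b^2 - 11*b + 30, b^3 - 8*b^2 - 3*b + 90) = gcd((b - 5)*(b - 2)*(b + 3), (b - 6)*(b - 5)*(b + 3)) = b^2 - 2*b - 15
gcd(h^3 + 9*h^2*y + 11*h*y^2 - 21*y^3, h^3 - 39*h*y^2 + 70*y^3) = h + 7*y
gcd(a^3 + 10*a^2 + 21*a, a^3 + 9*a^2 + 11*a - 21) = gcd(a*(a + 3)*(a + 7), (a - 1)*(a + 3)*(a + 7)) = a^2 + 10*a + 21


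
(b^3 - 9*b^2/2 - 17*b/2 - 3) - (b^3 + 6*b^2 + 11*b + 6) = -21*b^2/2 - 39*b/2 - 9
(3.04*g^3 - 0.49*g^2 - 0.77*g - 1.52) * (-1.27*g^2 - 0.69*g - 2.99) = -3.8608*g^5 - 1.4753*g^4 - 7.7736*g^3 + 3.9268*g^2 + 3.3511*g + 4.5448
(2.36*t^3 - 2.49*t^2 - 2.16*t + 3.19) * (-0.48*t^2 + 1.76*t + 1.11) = -1.1328*t^5 + 5.3488*t^4 - 0.726*t^3 - 8.0967*t^2 + 3.2168*t + 3.5409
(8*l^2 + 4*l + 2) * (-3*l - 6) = -24*l^3 - 60*l^2 - 30*l - 12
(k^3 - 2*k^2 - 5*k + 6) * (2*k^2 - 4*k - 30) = 2*k^5 - 8*k^4 - 32*k^3 + 92*k^2 + 126*k - 180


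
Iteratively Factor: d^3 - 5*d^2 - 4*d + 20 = (d - 2)*(d^2 - 3*d - 10) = (d - 5)*(d - 2)*(d + 2)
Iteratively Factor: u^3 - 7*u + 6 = (u - 2)*(u^2 + 2*u - 3) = (u - 2)*(u - 1)*(u + 3)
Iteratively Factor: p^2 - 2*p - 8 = (p - 4)*(p + 2)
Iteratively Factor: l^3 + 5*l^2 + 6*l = (l + 3)*(l^2 + 2*l) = l*(l + 3)*(l + 2)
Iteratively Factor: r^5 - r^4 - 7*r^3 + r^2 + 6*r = (r + 2)*(r^4 - 3*r^3 - r^2 + 3*r) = (r - 3)*(r + 2)*(r^3 - r) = r*(r - 3)*(r + 2)*(r^2 - 1) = r*(r - 3)*(r - 1)*(r + 2)*(r + 1)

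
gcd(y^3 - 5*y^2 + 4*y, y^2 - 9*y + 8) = y - 1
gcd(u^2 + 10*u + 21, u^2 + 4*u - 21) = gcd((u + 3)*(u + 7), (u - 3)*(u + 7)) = u + 7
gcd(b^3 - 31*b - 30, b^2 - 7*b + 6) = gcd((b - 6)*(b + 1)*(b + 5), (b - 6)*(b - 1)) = b - 6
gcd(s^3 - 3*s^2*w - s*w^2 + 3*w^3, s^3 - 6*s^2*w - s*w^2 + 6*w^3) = s^2 - w^2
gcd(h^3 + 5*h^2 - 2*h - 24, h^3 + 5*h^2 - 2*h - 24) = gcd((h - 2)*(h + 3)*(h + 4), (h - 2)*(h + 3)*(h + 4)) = h^3 + 5*h^2 - 2*h - 24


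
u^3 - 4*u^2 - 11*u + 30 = (u - 5)*(u - 2)*(u + 3)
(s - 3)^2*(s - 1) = s^3 - 7*s^2 + 15*s - 9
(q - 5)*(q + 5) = q^2 - 25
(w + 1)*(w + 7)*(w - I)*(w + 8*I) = w^4 + 8*w^3 + 7*I*w^3 + 15*w^2 + 56*I*w^2 + 64*w + 49*I*w + 56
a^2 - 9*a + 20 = (a - 5)*(a - 4)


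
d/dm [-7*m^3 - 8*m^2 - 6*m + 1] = -21*m^2 - 16*m - 6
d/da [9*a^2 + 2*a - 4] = 18*a + 2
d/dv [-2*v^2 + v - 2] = 1 - 4*v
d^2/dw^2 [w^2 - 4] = 2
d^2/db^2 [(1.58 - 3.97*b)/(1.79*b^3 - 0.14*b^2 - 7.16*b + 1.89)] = (-76.321662*b^5 + 66.719028*b^4 - 108.253008*b^3 + 39.85722*b^2 - 28.871808*b + 55.388176)/(5.735339*b^9 - 1.345722*b^8 - 68.718816*b^7 + 28.930279*b^6 + 272.03346*b^5 - 166.758396*b^4 - 336.512303*b^3 + 289.17567*b^2 - 76.728708*b + 6.751269)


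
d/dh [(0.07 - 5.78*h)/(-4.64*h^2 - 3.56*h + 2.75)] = (-26.8192*h^2 + 0.6496*h - 15.6458)/(21.5296*h^4 + 33.0368*h^3 - 12.8464*h^2 - 19.58*h + 7.5625)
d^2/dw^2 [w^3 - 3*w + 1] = 6*w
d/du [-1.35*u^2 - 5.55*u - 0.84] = -2.7*u - 5.55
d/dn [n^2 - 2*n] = 2*n - 2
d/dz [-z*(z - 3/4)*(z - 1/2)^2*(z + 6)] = -5*z^4 - 17*z^3 + 57*z^2/2 - 93*z/8 + 9/8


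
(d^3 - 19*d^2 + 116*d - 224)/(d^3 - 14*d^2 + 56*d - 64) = (d - 7)/(d - 2)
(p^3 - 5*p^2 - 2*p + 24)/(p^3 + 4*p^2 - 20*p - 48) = (p - 3)/(p + 6)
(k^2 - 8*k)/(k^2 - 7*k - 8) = k/(k + 1)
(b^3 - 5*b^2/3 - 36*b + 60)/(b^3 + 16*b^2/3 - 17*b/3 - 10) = (b - 6)/(b + 1)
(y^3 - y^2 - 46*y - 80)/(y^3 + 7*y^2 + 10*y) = (y - 8)/y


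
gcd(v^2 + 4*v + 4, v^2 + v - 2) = v + 2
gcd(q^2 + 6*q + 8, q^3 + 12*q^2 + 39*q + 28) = q + 4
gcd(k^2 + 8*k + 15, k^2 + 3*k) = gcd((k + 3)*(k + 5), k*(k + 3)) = k + 3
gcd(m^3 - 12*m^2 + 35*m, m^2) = m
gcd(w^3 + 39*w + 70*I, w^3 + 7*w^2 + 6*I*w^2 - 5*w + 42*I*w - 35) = w + 5*I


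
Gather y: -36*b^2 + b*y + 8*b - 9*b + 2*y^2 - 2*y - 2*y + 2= -36*b^2 - b + 2*y^2 + y*(b - 4) + 2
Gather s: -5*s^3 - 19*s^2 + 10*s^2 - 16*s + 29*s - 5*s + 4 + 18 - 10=-5*s^3 - 9*s^2 + 8*s + 12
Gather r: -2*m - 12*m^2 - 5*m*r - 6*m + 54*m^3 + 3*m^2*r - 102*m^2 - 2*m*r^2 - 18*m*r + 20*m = 54*m^3 - 114*m^2 - 2*m*r^2 + 12*m + r*(3*m^2 - 23*m)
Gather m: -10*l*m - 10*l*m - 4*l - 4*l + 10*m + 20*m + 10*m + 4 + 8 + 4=-8*l + m*(40 - 20*l) + 16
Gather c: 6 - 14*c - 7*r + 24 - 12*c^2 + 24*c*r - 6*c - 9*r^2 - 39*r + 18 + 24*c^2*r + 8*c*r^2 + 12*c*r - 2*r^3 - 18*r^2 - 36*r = c^2*(24*r - 12) + c*(8*r^2 + 36*r - 20) - 2*r^3 - 27*r^2 - 82*r + 48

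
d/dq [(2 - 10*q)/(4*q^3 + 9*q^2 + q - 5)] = 2*(40*q^3 + 33*q^2 - 18*q + 24)/(16*q^6 + 72*q^5 + 89*q^4 - 22*q^3 - 89*q^2 - 10*q + 25)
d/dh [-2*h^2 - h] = -4*h - 1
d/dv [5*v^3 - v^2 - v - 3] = 15*v^2 - 2*v - 1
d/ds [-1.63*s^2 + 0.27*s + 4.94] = 0.27 - 3.26*s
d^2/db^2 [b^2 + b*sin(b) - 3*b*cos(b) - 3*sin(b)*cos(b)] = -b*sin(b) + 3*b*cos(b) + 6*sin(b) + 6*sin(2*b) + 2*cos(b) + 2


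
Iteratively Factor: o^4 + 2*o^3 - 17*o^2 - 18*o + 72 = (o + 3)*(o^3 - o^2 - 14*o + 24) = (o - 2)*(o + 3)*(o^2 + o - 12) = (o - 3)*(o - 2)*(o + 3)*(o + 4)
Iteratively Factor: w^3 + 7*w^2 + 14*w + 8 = (w + 4)*(w^2 + 3*w + 2) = (w + 1)*(w + 4)*(w + 2)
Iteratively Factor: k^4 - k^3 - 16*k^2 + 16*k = (k)*(k^3 - k^2 - 16*k + 16) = k*(k + 4)*(k^2 - 5*k + 4) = k*(k - 4)*(k + 4)*(k - 1)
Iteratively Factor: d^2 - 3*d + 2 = (d - 1)*(d - 2)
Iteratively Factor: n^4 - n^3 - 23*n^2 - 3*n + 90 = (n - 2)*(n^3 + n^2 - 21*n - 45) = (n - 2)*(n + 3)*(n^2 - 2*n - 15) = (n - 5)*(n - 2)*(n + 3)*(n + 3)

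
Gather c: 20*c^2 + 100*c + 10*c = 20*c^2 + 110*c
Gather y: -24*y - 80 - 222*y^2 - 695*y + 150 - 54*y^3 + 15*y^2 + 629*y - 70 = -54*y^3 - 207*y^2 - 90*y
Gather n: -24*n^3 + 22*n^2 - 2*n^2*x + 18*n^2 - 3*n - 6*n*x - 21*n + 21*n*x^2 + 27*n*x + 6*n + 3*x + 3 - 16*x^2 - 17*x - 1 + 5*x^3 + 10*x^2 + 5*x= -24*n^3 + n^2*(40 - 2*x) + n*(21*x^2 + 21*x - 18) + 5*x^3 - 6*x^2 - 9*x + 2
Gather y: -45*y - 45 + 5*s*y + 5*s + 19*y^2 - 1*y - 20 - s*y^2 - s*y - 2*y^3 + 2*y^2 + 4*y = 5*s - 2*y^3 + y^2*(21 - s) + y*(4*s - 42) - 65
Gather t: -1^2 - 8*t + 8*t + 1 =0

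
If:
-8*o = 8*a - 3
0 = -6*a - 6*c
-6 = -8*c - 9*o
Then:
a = -21/136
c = 21/136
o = 9/17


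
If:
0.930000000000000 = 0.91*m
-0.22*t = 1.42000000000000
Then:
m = 1.02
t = -6.45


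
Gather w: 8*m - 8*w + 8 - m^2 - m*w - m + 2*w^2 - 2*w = -m^2 + 7*m + 2*w^2 + w*(-m - 10) + 8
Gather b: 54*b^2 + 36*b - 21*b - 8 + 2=54*b^2 + 15*b - 6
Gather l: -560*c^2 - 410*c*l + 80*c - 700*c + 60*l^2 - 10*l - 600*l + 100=-560*c^2 - 620*c + 60*l^2 + l*(-410*c - 610) + 100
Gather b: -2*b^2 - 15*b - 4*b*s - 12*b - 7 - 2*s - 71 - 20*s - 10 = -2*b^2 + b*(-4*s - 27) - 22*s - 88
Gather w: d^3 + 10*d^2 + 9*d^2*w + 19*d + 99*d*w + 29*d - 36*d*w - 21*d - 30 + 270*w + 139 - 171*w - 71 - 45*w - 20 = d^3 + 10*d^2 + 27*d + w*(9*d^2 + 63*d + 54) + 18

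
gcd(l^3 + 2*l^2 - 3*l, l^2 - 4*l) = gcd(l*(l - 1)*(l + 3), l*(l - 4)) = l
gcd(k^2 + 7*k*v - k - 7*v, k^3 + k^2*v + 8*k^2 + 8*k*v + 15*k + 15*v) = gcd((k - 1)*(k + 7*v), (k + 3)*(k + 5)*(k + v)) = 1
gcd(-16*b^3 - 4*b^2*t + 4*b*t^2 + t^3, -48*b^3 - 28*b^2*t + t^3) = 8*b^2 + 6*b*t + t^2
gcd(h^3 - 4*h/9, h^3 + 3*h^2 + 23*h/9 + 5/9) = 1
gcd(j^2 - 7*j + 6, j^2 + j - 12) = 1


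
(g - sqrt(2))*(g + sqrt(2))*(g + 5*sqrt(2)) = g^3 + 5*sqrt(2)*g^2 - 2*g - 10*sqrt(2)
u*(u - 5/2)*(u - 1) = u^3 - 7*u^2/2 + 5*u/2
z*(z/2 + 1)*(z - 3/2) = z^3/2 + z^2/4 - 3*z/2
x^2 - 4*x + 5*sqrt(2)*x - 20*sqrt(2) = (x - 4)*(x + 5*sqrt(2))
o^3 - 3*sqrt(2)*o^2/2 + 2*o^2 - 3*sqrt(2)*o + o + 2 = (o + 2)*(o - sqrt(2))*(o - sqrt(2)/2)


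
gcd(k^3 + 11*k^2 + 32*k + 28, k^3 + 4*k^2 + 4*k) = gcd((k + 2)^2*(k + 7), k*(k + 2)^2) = k^2 + 4*k + 4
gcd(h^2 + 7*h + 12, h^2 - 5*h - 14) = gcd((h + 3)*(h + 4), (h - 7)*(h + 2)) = 1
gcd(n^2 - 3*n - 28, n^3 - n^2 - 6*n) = 1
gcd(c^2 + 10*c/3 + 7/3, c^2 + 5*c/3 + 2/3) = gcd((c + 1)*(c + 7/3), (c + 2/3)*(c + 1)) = c + 1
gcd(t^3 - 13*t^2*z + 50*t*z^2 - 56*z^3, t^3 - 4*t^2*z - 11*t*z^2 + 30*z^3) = -t + 2*z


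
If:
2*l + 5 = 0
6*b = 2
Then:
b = 1/3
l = -5/2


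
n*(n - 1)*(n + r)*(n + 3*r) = n^4 + 4*n^3*r - n^3 + 3*n^2*r^2 - 4*n^2*r - 3*n*r^2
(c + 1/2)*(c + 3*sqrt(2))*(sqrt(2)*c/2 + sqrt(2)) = sqrt(2)*c^3/2 + 5*sqrt(2)*c^2/4 + 3*c^2 + sqrt(2)*c/2 + 15*c/2 + 3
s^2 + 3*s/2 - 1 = (s - 1/2)*(s + 2)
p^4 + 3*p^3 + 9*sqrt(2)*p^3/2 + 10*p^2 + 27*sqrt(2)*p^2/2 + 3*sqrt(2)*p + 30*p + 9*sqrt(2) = (p + 3)*(p + sqrt(2)/2)*(p + sqrt(2))*(p + 3*sqrt(2))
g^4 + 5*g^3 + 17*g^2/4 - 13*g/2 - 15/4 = (g - 1)*(g + 1/2)*(g + 5/2)*(g + 3)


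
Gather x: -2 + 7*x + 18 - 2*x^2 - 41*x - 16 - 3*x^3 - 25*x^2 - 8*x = -3*x^3 - 27*x^2 - 42*x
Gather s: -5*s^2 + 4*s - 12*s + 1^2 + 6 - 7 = -5*s^2 - 8*s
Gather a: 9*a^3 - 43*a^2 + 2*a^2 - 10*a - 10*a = 9*a^3 - 41*a^2 - 20*a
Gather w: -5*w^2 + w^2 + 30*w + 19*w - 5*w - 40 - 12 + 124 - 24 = -4*w^2 + 44*w + 48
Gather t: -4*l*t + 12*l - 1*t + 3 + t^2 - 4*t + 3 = 12*l + t^2 + t*(-4*l - 5) + 6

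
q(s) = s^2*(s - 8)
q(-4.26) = -222.49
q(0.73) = -3.87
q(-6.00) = -504.00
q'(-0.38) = 6.51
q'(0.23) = -3.52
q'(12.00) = 240.00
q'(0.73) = -10.08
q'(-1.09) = 21.00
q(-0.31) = -0.80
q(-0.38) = -1.21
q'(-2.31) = 52.97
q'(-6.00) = 204.00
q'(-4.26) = 122.60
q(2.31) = -30.36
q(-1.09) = -10.80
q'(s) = s^2 + 2*s*(s - 8)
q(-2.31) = -55.02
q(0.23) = -0.41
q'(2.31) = -20.95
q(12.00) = 576.00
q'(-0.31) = 5.25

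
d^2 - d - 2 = (d - 2)*(d + 1)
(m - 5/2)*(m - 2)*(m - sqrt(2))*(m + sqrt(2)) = m^4 - 9*m^3/2 + 3*m^2 + 9*m - 10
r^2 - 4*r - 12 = (r - 6)*(r + 2)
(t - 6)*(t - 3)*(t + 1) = t^3 - 8*t^2 + 9*t + 18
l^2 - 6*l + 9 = (l - 3)^2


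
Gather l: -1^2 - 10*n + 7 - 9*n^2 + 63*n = -9*n^2 + 53*n + 6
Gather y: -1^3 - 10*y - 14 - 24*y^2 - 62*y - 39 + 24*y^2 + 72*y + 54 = 0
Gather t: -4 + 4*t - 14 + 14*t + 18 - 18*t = 0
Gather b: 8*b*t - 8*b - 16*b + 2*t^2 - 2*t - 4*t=b*(8*t - 24) + 2*t^2 - 6*t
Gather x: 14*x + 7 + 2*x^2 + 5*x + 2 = 2*x^2 + 19*x + 9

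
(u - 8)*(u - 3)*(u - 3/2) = u^3 - 25*u^2/2 + 81*u/2 - 36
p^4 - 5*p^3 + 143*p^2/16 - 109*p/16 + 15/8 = (p - 2)*(p - 5/4)*(p - 1)*(p - 3/4)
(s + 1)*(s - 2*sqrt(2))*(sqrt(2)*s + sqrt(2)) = sqrt(2)*s^3 - 4*s^2 + 2*sqrt(2)*s^2 - 8*s + sqrt(2)*s - 4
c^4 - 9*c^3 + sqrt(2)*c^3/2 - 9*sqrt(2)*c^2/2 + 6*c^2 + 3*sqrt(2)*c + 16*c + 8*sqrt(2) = (c - 8)*(c - 2)*(sqrt(2)*c/2 + sqrt(2)/2)*(sqrt(2)*c + 1)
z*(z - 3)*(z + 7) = z^3 + 4*z^2 - 21*z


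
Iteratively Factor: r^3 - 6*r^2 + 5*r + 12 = (r - 4)*(r^2 - 2*r - 3) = (r - 4)*(r + 1)*(r - 3)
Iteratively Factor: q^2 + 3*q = (q + 3)*(q)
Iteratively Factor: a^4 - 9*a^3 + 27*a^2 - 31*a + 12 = (a - 1)*(a^3 - 8*a^2 + 19*a - 12) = (a - 1)^2*(a^2 - 7*a + 12) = (a - 3)*(a - 1)^2*(a - 4)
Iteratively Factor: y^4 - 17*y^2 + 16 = (y - 1)*(y^3 + y^2 - 16*y - 16) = (y - 1)*(y + 4)*(y^2 - 3*y - 4) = (y - 1)*(y + 1)*(y + 4)*(y - 4)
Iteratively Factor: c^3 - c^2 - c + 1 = (c + 1)*(c^2 - 2*c + 1) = (c - 1)*(c + 1)*(c - 1)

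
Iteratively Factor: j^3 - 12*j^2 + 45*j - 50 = (j - 5)*(j^2 - 7*j + 10) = (j - 5)*(j - 2)*(j - 5)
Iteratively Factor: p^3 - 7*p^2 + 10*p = (p - 5)*(p^2 - 2*p) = (p - 5)*(p - 2)*(p)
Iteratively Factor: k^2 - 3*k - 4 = (k + 1)*(k - 4)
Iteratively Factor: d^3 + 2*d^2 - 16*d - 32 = (d + 2)*(d^2 - 16) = (d + 2)*(d + 4)*(d - 4)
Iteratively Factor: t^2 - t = (t - 1)*(t)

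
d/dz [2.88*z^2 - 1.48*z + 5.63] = 5.76*z - 1.48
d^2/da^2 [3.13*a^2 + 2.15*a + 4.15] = 6.26000000000000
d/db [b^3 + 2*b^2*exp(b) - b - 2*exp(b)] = 2*b^2*exp(b) + 3*b^2 + 4*b*exp(b) - 2*exp(b) - 1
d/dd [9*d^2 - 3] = 18*d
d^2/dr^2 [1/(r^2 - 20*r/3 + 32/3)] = 6*(-9*r^2 + 60*r + 4*(3*r - 10)^2 - 96)/(3*r^2 - 20*r + 32)^3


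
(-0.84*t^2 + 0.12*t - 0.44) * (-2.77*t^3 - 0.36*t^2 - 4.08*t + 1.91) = 2.3268*t^5 - 0.03*t^4 + 4.6028*t^3 - 1.9356*t^2 + 2.0244*t - 0.8404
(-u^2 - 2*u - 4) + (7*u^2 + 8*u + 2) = 6*u^2 + 6*u - 2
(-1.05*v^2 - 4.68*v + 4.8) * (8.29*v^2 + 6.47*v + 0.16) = -8.7045*v^4 - 45.5907*v^3 + 9.3444*v^2 + 30.3072*v + 0.768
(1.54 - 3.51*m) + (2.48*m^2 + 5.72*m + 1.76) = 2.48*m^2 + 2.21*m + 3.3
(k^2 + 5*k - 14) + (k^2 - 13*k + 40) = 2*k^2 - 8*k + 26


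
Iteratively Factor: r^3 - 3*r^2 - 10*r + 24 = (r - 4)*(r^2 + r - 6) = (r - 4)*(r - 2)*(r + 3)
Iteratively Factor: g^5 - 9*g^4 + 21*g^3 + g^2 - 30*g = (g)*(g^4 - 9*g^3 + 21*g^2 + g - 30) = g*(g - 2)*(g^3 - 7*g^2 + 7*g + 15) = g*(g - 3)*(g - 2)*(g^2 - 4*g - 5) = g*(g - 3)*(g - 2)*(g + 1)*(g - 5)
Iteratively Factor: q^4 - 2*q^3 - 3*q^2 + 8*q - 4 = (q - 1)*(q^3 - q^2 - 4*q + 4) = (q - 1)^2*(q^2 - 4) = (q - 1)^2*(q + 2)*(q - 2)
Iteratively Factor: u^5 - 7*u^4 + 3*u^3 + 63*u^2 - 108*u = (u + 3)*(u^4 - 10*u^3 + 33*u^2 - 36*u) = u*(u + 3)*(u^3 - 10*u^2 + 33*u - 36) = u*(u - 3)*(u + 3)*(u^2 - 7*u + 12) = u*(u - 4)*(u - 3)*(u + 3)*(u - 3)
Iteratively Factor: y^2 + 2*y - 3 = (y + 3)*(y - 1)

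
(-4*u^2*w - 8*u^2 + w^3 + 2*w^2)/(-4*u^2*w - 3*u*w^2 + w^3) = (4*u^2*w + 8*u^2 - w^3 - 2*w^2)/(w*(4*u^2 + 3*u*w - w^2))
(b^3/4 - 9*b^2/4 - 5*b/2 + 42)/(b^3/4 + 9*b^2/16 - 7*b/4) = 4*(b^2 - 13*b + 42)/(b*(4*b - 7))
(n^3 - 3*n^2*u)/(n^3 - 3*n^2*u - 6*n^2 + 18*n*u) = n/(n - 6)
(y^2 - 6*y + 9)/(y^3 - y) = (y^2 - 6*y + 9)/(y^3 - y)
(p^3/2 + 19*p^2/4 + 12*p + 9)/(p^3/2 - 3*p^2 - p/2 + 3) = (p^3 + 19*p^2/2 + 24*p + 18)/(p^3 - 6*p^2 - p + 6)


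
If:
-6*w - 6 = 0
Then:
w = -1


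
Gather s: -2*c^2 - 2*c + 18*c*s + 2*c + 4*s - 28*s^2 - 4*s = -2*c^2 + 18*c*s - 28*s^2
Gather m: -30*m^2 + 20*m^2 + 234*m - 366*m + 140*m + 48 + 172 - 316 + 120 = -10*m^2 + 8*m + 24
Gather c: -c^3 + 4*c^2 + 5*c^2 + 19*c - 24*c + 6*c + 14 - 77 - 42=-c^3 + 9*c^2 + c - 105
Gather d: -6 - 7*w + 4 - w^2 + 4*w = -w^2 - 3*w - 2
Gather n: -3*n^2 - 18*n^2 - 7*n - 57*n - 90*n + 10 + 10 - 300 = -21*n^2 - 154*n - 280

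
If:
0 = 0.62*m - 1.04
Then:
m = 1.68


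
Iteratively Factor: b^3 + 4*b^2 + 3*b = (b + 1)*(b^2 + 3*b) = b*(b + 1)*(b + 3)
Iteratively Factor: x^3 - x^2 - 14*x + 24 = (x + 4)*(x^2 - 5*x + 6) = (x - 3)*(x + 4)*(x - 2)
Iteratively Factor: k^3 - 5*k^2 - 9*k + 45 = (k - 5)*(k^2 - 9) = (k - 5)*(k - 3)*(k + 3)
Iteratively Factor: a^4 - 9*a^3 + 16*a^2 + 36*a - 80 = (a - 5)*(a^3 - 4*a^2 - 4*a + 16) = (a - 5)*(a + 2)*(a^2 - 6*a + 8) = (a - 5)*(a - 2)*(a + 2)*(a - 4)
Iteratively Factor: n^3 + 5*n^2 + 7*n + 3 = (n + 1)*(n^2 + 4*n + 3) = (n + 1)^2*(n + 3)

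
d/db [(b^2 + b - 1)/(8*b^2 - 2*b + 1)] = (-10*b^2 + 18*b - 1)/(64*b^4 - 32*b^3 + 20*b^2 - 4*b + 1)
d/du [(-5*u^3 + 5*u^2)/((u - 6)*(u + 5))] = 5*u*(-u^3 + 2*u^2 + 89*u - 60)/(u^4 - 2*u^3 - 59*u^2 + 60*u + 900)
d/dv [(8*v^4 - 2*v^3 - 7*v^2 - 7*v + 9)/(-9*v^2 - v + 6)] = (-144*v^5 - 6*v^4 + 196*v^3 - 92*v^2 + 78*v - 33)/(81*v^4 + 18*v^3 - 107*v^2 - 12*v + 36)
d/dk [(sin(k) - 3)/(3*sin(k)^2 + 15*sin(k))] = (-cos(k) + 6/tan(k) + 15*cos(k)/sin(k)^2)/(3*(sin(k) + 5)^2)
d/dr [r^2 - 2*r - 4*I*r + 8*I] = 2*r - 2 - 4*I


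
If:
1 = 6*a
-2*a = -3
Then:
No Solution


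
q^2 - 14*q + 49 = (q - 7)^2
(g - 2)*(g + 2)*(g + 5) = g^3 + 5*g^2 - 4*g - 20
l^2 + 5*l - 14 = (l - 2)*(l + 7)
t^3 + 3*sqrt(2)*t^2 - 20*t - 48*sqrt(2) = (t - 3*sqrt(2))*(t + 2*sqrt(2))*(t + 4*sqrt(2))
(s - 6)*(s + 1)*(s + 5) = s^3 - 31*s - 30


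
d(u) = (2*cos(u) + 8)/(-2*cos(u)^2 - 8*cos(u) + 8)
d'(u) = (-4*sin(u)*cos(u) - 8*sin(u))*(2*cos(u) + 8)/(-2*cos(u)^2 - 8*cos(u) + 8)^2 - 2*sin(u)/(-2*cos(u)^2 - 8*cos(u) + 8)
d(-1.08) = 2.36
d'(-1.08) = 5.91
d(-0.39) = -8.87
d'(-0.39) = 34.86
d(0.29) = -6.60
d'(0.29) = -14.48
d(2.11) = 0.60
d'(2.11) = -0.41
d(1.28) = 1.55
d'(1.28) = -2.79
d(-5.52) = 8.04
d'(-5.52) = -52.72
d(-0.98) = 3.12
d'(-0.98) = 9.63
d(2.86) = 0.44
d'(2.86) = -0.08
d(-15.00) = 0.50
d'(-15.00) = 0.23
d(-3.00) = 0.43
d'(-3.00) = 0.04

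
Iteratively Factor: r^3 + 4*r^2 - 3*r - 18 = (r + 3)*(r^2 + r - 6) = (r + 3)^2*(r - 2)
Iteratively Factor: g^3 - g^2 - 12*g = (g - 4)*(g^2 + 3*g) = g*(g - 4)*(g + 3)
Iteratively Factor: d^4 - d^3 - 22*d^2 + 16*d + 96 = (d + 4)*(d^3 - 5*d^2 - 2*d + 24) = (d - 4)*(d + 4)*(d^2 - d - 6) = (d - 4)*(d - 3)*(d + 4)*(d + 2)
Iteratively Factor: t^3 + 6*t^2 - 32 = (t - 2)*(t^2 + 8*t + 16) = (t - 2)*(t + 4)*(t + 4)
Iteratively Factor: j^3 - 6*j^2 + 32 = (j + 2)*(j^2 - 8*j + 16) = (j - 4)*(j + 2)*(j - 4)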